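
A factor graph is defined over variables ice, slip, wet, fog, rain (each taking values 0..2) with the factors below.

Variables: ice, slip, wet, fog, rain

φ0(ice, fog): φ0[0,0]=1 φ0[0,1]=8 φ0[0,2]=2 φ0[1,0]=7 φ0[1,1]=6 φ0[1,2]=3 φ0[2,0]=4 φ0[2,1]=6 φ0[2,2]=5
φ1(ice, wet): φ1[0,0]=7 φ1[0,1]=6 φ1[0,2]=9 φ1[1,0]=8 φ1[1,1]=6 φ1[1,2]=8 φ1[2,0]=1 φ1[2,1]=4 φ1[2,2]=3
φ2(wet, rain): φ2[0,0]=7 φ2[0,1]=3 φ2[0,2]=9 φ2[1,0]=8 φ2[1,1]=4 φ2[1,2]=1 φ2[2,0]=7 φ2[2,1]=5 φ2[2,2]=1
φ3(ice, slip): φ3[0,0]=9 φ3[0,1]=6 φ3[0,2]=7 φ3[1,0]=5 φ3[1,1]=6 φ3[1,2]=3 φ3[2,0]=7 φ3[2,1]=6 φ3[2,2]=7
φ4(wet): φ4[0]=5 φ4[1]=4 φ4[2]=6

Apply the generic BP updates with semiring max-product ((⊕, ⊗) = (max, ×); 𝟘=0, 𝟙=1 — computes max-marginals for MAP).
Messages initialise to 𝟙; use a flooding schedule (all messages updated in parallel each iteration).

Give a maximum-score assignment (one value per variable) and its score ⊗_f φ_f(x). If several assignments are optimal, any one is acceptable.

init: all messages = 𝟙 over 3 values
r1 m[φ0→ice] = [8, 7, 6]
r1 m[φ0→fog] = [7, 8, 5]
r1 m[φ1→ice] = [9, 8, 4]
r1 m[φ1→wet] = [8, 6, 9]
r1 m[φ2→wet] = [9, 8, 7]
r1 m[φ2→rain] = [8, 5, 9]
r1 m[φ3→ice] = [9, 6, 7]
r1 m[φ3→slip] = [9, 6, 7]
r1 m[φ4→wet] = [5, 4, 6]
r1 m[ice→φ0] = [1, 1, 1]
r1 m[ice→φ1] = [1, 1, 1]
r1 m[ice→φ3] = [1, 1, 1]
r1 m[slip→φ3] = [1, 1, 1]
r1 m[wet→φ1] = [1, 1, 1]
r1 m[wet→φ2] = [1, 1, 1]
r1 m[wet→φ4] = [1, 1, 1]
r1 m[fog→φ0] = [1, 1, 1]
r1 m[rain→φ2] = [1, 1, 1]
r2 m[φ0→ice] = [8, 7, 6]
r2 m[φ0→fog] = [7, 8, 5]
r2 m[φ1→ice] = [9, 8, 4]
r2 m[φ1→wet] = [8, 6, 9]
r2 m[φ2→wet] = [9, 8, 7]
r2 m[φ2→rain] = [8, 5, 9]
r2 m[φ3→ice] = [9, 6, 7]
r2 m[φ3→slip] = [9, 6, 7]
r2 m[φ4→wet] = [5, 4, 6]
r2 m[ice→φ0] = [81, 48, 28]
r2 m[ice→φ1] = [72, 42, 42]
r2 m[ice→φ3] = [72, 56, 24]
r2 m[slip→φ3] = [1, 1, 1]
r2 m[wet→φ1] = [45, 32, 42]
r2 m[wet→φ2] = [40, 24, 54]
r2 m[wet→φ4] = [72, 48, 63]
r2 m[fog→φ0] = [1, 1, 1]
r2 m[rain→φ2] = [1, 1, 1]
r3 m[φ0→ice] = [8, 7, 6]
r3 m[φ0→fog] = [336, 648, 162]
r3 m[φ1→ice] = [378, 360, 128]
r3 m[φ1→wet] = [504, 432, 648]
r3 m[φ2→wet] = [9, 8, 7]
r3 m[φ2→rain] = [378, 270, 360]
r3 m[φ3→ice] = [9, 6, 7]
r3 m[φ3→slip] = [648, 432, 504]
r3 m[φ4→wet] = [5, 4, 6]
r3 m[ice→φ0] = [81, 48, 28]
r3 m[ice→φ1] = [72, 42, 42]
r3 m[ice→φ3] = [72, 56, 24]
r3 m[slip→φ3] = [1, 1, 1]
r3 m[wet→φ1] = [45, 32, 42]
r3 m[wet→φ2] = [40, 24, 54]
r3 m[wet→φ4] = [72, 48, 63]
r3 m[fog→φ0] = [1, 1, 1]
r3 m[rain→φ2] = [1, 1, 1]
r4 m[φ0→ice] = [8, 7, 6]
r4 m[φ0→fog] = [336, 648, 162]
r4 m[φ1→ice] = [378, 360, 128]
r4 m[φ1→wet] = [504, 432, 648]
r4 m[φ2→wet] = [9, 8, 7]
r4 m[φ2→rain] = [378, 270, 360]
r4 m[φ3→ice] = [9, 6, 7]
r4 m[φ3→slip] = [648, 432, 504]
r4 m[φ4→wet] = [5, 4, 6]
r4 m[ice→φ0] = [3402, 2160, 896]
r4 m[ice→φ1] = [72, 42, 42]
r4 m[ice→φ3] = [3024, 2520, 768]
r4 m[slip→φ3] = [1, 1, 1]
r4 m[wet→φ1] = [45, 32, 42]
r4 m[wet→φ2] = [2520, 1728, 3888]
r4 m[wet→φ4] = [4536, 3456, 4536]
r4 m[fog→φ0] = [1, 1, 1]
r4 m[rain→φ2] = [1, 1, 1]
r5 m[φ0→ice] = [8, 7, 6]
r5 m[φ0→fog] = [15120, 27216, 6804]
r5 m[φ1→ice] = [378, 360, 128]
r5 m[φ1→wet] = [504, 432, 648]
r5 m[φ2→wet] = [9, 8, 7]
r5 m[φ2→rain] = [27216, 19440, 22680]
r5 m[φ3→ice] = [9, 6, 7]
r5 m[φ3→slip] = [27216, 18144, 21168]
r5 m[φ4→wet] = [5, 4, 6]
r5 m[ice→φ0] = [3402, 2160, 896]
r5 m[ice→φ1] = [72, 42, 42]
r5 m[ice→φ3] = [3024, 2520, 768]
r5 m[slip→φ3] = [1, 1, 1]
r5 m[wet→φ1] = [45, 32, 42]
r5 m[wet→φ2] = [2520, 1728, 3888]
r5 m[wet→φ4] = [4536, 3456, 4536]
r5 m[fog→φ0] = [1, 1, 1]
r5 m[rain→φ2] = [1, 1, 1]
r6 m[φ0→ice] = [8, 7, 6]
r6 m[φ0→fog] = [15120, 27216, 6804]
r6 m[φ1→ice] = [378, 360, 128]
r6 m[φ1→wet] = [504, 432, 648]
r6 m[φ2→wet] = [9, 8, 7]
r6 m[φ2→rain] = [27216, 19440, 22680]
r6 m[φ3→ice] = [9, 6, 7]
r6 m[φ3→slip] = [27216, 18144, 21168]
r6 m[φ4→wet] = [5, 4, 6]
r6 m[ice→φ0] = [3402, 2160, 896]
r6 m[ice→φ1] = [72, 42, 42]
r6 m[ice→φ3] = [3024, 2520, 768]
r6 m[slip→φ3] = [1, 1, 1]
r6 m[wet→φ1] = [45, 32, 42]
r6 m[wet→φ2] = [2520, 1728, 3888]
r6 m[wet→φ4] = [4536, 3456, 4536]
r6 m[fog→φ0] = [1, 1, 1]
r6 m[rain→φ2] = [1, 1, 1]
fixed point reached at round 6
traceback from ice: (ice=0, slip=0, wet=2, fog=1, rain=0), score=27216

assignment: (ice=0, slip=0, wet=2, fog=1, rain=0); score = 27216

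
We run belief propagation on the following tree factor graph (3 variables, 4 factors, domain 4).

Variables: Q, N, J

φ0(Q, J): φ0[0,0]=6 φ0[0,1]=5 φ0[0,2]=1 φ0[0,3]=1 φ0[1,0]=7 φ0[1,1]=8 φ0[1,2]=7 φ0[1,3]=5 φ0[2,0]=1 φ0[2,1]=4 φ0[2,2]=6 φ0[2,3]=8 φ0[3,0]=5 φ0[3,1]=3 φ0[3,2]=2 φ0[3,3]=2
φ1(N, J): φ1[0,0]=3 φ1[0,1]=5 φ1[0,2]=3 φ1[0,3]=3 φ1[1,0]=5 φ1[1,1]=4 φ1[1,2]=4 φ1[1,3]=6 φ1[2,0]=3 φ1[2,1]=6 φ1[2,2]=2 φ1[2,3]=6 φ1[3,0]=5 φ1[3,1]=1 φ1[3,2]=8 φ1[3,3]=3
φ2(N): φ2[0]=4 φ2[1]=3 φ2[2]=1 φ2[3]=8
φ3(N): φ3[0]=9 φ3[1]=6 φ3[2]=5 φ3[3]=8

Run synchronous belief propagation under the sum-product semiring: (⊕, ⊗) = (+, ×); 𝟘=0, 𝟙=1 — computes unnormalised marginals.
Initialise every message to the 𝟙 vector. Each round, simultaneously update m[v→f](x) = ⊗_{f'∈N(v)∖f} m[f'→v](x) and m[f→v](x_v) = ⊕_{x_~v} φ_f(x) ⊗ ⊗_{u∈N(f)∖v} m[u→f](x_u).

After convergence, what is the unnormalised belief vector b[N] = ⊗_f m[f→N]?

b[N] = [9108, 6030, 1525, 18624]

init: all messages = 𝟙 over 4 values
r1 m[φ0→Q] = [13, 27, 19, 12]
r1 m[φ0→J] = [19, 20, 16, 16]
r1 m[φ1→N] = [14, 19, 17, 17]
r1 m[φ1→J] = [16, 16, 17, 18]
r1 m[φ2→N] = [4, 3, 1, 8]
r1 m[φ3→N] = [9, 6, 5, 8]
r1 m[Q→φ0] = [1, 1, 1, 1]
r1 m[N→φ1] = [1, 1, 1, 1]
r1 m[N→φ2] = [1, 1, 1, 1]
r1 m[N→φ3] = [1, 1, 1, 1]
r1 m[J→φ0] = [1, 1, 1, 1]
r1 m[J→φ1] = [1, 1, 1, 1]
r2 m[φ0→Q] = [13, 27, 19, 12]
r2 m[φ0→J] = [19, 20, 16, 16]
r2 m[φ1→N] = [14, 19, 17, 17]
r2 m[φ1→J] = [16, 16, 17, 18]
r2 m[φ2→N] = [4, 3, 1, 8]
r2 m[φ3→N] = [9, 6, 5, 8]
r2 m[Q→φ0] = [1, 1, 1, 1]
r2 m[N→φ1] = [36, 18, 5, 64]
r2 m[N→φ2] = [126, 114, 85, 136]
r2 m[N→φ3] = [56, 57, 17, 136]
r2 m[J→φ0] = [16, 16, 17, 18]
r2 m[J→φ1] = [19, 20, 16, 16]
r3 m[φ0→Q] = [211, 449, 326, 198]
r3 m[φ0→J] = [19, 20, 16, 16]
r3 m[φ1→N] = [253, 335, 305, 291]
r3 m[φ1→J] = [533, 346, 702, 438]
r3 m[φ2→N] = [4, 3, 1, 8]
r3 m[φ3→N] = [9, 6, 5, 8]
r3 m[Q→φ0] = [1, 1, 1, 1]
r3 m[N→φ1] = [36, 18, 5, 64]
r3 m[N→φ2] = [126, 114, 85, 136]
r3 m[N→φ3] = [56, 57, 17, 136]
r3 m[J→φ0] = [16, 16, 17, 18]
r3 m[J→φ1] = [19, 20, 16, 16]
r4 m[φ0→Q] = [211, 449, 326, 198]
r4 m[φ0→J] = [19, 20, 16, 16]
r4 m[φ1→N] = [253, 335, 305, 291]
r4 m[φ1→J] = [533, 346, 702, 438]
r4 m[φ2→N] = [4, 3, 1, 8]
r4 m[φ3→N] = [9, 6, 5, 8]
r4 m[Q→φ0] = [1, 1, 1, 1]
r4 m[N→φ1] = [36, 18, 5, 64]
r4 m[N→φ2] = [2277, 2010, 1525, 2328]
r4 m[N→φ3] = [1012, 1005, 305, 2328]
r4 m[J→φ0] = [533, 346, 702, 438]
r4 m[J→φ1] = [19, 20, 16, 16]
r5 m[φ0→Q] = [6068, 13603, 9633, 5983]
r5 m[φ0→J] = [19, 20, 16, 16]
r5 m[φ1→N] = [253, 335, 305, 291]
r5 m[φ1→J] = [533, 346, 702, 438]
r5 m[φ2→N] = [4, 3, 1, 8]
r5 m[φ3→N] = [9, 6, 5, 8]
r5 m[Q→φ0] = [1, 1, 1, 1]
r5 m[N→φ1] = [36, 18, 5, 64]
r5 m[N→φ2] = [2277, 2010, 1525, 2328]
r5 m[N→φ3] = [1012, 1005, 305, 2328]
r5 m[J→φ0] = [533, 346, 702, 438]
r5 m[J→φ1] = [19, 20, 16, 16]
r6 m[φ0→Q] = [6068, 13603, 9633, 5983]
r6 m[φ0→J] = [19, 20, 16, 16]
r6 m[φ1→N] = [253, 335, 305, 291]
r6 m[φ1→J] = [533, 346, 702, 438]
r6 m[φ2→N] = [4, 3, 1, 8]
r6 m[φ3→N] = [9, 6, 5, 8]
r6 m[Q→φ0] = [1, 1, 1, 1]
r6 m[N→φ1] = [36, 18, 5, 64]
r6 m[N→φ2] = [2277, 2010, 1525, 2328]
r6 m[N→φ3] = [1012, 1005, 305, 2328]
r6 m[J→φ0] = [533, 346, 702, 438]
r6 m[J→φ1] = [19, 20, 16, 16]
fixed point reached at round 6
b[N] = ⊗ incoming = [9108, 6030, 1525, 18624]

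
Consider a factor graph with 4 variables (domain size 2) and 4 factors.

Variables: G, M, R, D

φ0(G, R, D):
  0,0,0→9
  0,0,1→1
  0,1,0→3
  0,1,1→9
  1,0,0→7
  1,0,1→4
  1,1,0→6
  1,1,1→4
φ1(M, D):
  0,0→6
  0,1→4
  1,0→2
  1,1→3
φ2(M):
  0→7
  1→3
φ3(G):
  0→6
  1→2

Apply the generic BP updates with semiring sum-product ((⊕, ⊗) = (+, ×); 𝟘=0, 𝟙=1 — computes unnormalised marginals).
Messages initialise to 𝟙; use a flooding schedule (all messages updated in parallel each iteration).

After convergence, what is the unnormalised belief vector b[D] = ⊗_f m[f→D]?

init: all messages = 𝟙 over 2 values
r1 m[φ0→G] = [22, 21]
r1 m[φ0→R] = [21, 22]
r1 m[φ0→D] = [25, 18]
r1 m[φ1→M] = [10, 5]
r1 m[φ1→D] = [8, 7]
r1 m[φ2→M] = [7, 3]
r1 m[φ3→G] = [6, 2]
r1 m[G→φ0] = [1, 1]
r1 m[G→φ3] = [1, 1]
r1 m[M→φ1] = [1, 1]
r1 m[M→φ2] = [1, 1]
r1 m[R→φ0] = [1, 1]
r1 m[D→φ0] = [1, 1]
r1 m[D→φ1] = [1, 1]
r2 m[φ0→G] = [22, 21]
r2 m[φ0→R] = [21, 22]
r2 m[φ0→D] = [25, 18]
r2 m[φ1→M] = [10, 5]
r2 m[φ1→D] = [8, 7]
r2 m[φ2→M] = [7, 3]
r2 m[φ3→G] = [6, 2]
r2 m[G→φ0] = [6, 2]
r2 m[G→φ3] = [22, 21]
r2 m[M→φ1] = [7, 3]
r2 m[M→φ2] = [10, 5]
r2 m[R→φ0] = [1, 1]
r2 m[D→φ0] = [8, 7]
r2 m[D→φ1] = [25, 18]
r3 m[φ0→G] = [166, 160]
r3 m[φ0→R] = [642, 674]
r3 m[φ0→D] = [98, 76]
r3 m[φ1→M] = [222, 104]
r3 m[φ1→D] = [48, 37]
r3 m[φ2→M] = [7, 3]
r3 m[φ3→G] = [6, 2]
r3 m[G→φ0] = [6, 2]
r3 m[G→φ3] = [22, 21]
r3 m[M→φ1] = [7, 3]
r3 m[M→φ2] = [10, 5]
r3 m[R→φ0] = [1, 1]
r3 m[D→φ0] = [8, 7]
r3 m[D→φ1] = [25, 18]
r4 m[φ0→G] = [166, 160]
r4 m[φ0→R] = [642, 674]
r4 m[φ0→D] = [98, 76]
r4 m[φ1→M] = [222, 104]
r4 m[φ1→D] = [48, 37]
r4 m[φ2→M] = [7, 3]
r4 m[φ3→G] = [6, 2]
r4 m[G→φ0] = [6, 2]
r4 m[G→φ3] = [166, 160]
r4 m[M→φ1] = [7, 3]
r4 m[M→φ2] = [222, 104]
r4 m[R→φ0] = [1, 1]
r4 m[D→φ0] = [48, 37]
r4 m[D→φ1] = [98, 76]
r5 m[φ0→G] = [946, 920]
r5 m[φ0→R] = [3782, 3734]
r5 m[φ0→D] = [98, 76]
r5 m[φ1→M] = [892, 424]
r5 m[φ1→D] = [48, 37]
r5 m[φ2→M] = [7, 3]
r5 m[φ3→G] = [6, 2]
r5 m[G→φ0] = [6, 2]
r5 m[G→φ3] = [166, 160]
r5 m[M→φ1] = [7, 3]
r5 m[M→φ2] = [222, 104]
r5 m[R→φ0] = [1, 1]
r5 m[D→φ0] = [48, 37]
r5 m[D→φ1] = [98, 76]
r6 m[φ0→G] = [946, 920]
r6 m[φ0→R] = [3782, 3734]
r6 m[φ0→D] = [98, 76]
r6 m[φ1→M] = [892, 424]
r6 m[φ1→D] = [48, 37]
r6 m[φ2→M] = [7, 3]
r6 m[φ3→G] = [6, 2]
r6 m[G→φ0] = [6, 2]
r6 m[G→φ3] = [946, 920]
r6 m[M→φ1] = [7, 3]
r6 m[M→φ2] = [892, 424]
r6 m[R→φ0] = [1, 1]
r6 m[D→φ0] = [48, 37]
r6 m[D→φ1] = [98, 76]
r7 m[φ0→G] = [946, 920]
r7 m[φ0→R] = [3782, 3734]
r7 m[φ0→D] = [98, 76]
r7 m[φ1→M] = [892, 424]
r7 m[φ1→D] = [48, 37]
r7 m[φ2→M] = [7, 3]
r7 m[φ3→G] = [6, 2]
r7 m[G→φ0] = [6, 2]
r7 m[G→φ3] = [946, 920]
r7 m[M→φ1] = [7, 3]
r7 m[M→φ2] = [892, 424]
r7 m[R→φ0] = [1, 1]
r7 m[D→φ0] = [48, 37]
r7 m[D→φ1] = [98, 76]
fixed point reached at round 7
b[D] = ⊗ incoming = [4704, 2812]

b[D] = [4704, 2812]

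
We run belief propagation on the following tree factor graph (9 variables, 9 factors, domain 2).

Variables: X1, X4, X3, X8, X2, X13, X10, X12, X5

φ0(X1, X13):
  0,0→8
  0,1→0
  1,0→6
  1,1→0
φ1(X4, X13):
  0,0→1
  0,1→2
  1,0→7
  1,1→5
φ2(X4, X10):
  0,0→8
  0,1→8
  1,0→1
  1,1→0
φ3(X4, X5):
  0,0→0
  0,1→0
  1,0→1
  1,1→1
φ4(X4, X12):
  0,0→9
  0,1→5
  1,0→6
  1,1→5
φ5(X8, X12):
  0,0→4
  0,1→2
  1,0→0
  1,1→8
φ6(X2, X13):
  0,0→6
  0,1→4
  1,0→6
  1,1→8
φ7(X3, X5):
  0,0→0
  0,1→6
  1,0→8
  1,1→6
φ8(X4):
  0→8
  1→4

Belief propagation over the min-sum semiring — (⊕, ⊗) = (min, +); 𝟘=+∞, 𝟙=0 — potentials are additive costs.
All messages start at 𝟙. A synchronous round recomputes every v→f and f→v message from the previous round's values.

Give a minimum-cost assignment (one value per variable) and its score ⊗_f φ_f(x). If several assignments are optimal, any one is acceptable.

init: all messages = 𝟙 over 2 values
r1 m[φ0→X1] = [0, 0]
r1 m[φ0→X13] = [6, 0]
r1 m[φ1→X4] = [1, 5]
r1 m[φ1→X13] = [1, 2]
r1 m[φ2→X4] = [8, 0]
r1 m[φ2→X10] = [1, 0]
r1 m[φ3→X4] = [0, 1]
r1 m[φ3→X5] = [0, 0]
r1 m[φ4→X4] = [5, 5]
r1 m[φ4→X12] = [6, 5]
r1 m[φ5→X8] = [2, 0]
r1 m[φ5→X12] = [0, 2]
r1 m[φ6→X2] = [4, 6]
r1 m[φ6→X13] = [6, 4]
r1 m[φ7→X3] = [0, 6]
r1 m[φ7→X5] = [0, 6]
r1 m[φ8→X4] = [8, 4]
r1 m[X1→φ0] = [0, 0]
r1 m[X4→φ1] = [0, 0]
r1 m[X4→φ2] = [0, 0]
r1 m[X4→φ3] = [0, 0]
r1 m[X4→φ4] = [0, 0]
r1 m[X4→φ8] = [0, 0]
r1 m[X3→φ7] = [0, 0]
r1 m[X8→φ5] = [0, 0]
r1 m[X2→φ6] = [0, 0]
r1 m[X13→φ0] = [0, 0]
r1 m[X13→φ1] = [0, 0]
r1 m[X13→φ6] = [0, 0]
r1 m[X10→φ2] = [0, 0]
r1 m[X12→φ4] = [0, 0]
r1 m[X12→φ5] = [0, 0]
r1 m[X5→φ3] = [0, 0]
r1 m[X5→φ7] = [0, 0]
r2 m[φ0→X1] = [0, 0]
r2 m[φ0→X13] = [6, 0]
r2 m[φ1→X4] = [1, 5]
r2 m[φ1→X13] = [1, 2]
r2 m[φ2→X4] = [8, 0]
r2 m[φ2→X10] = [1, 0]
r2 m[φ3→X4] = [0, 1]
r2 m[φ3→X5] = [0, 0]
r2 m[φ4→X4] = [5, 5]
r2 m[φ4→X12] = [6, 5]
r2 m[φ5→X8] = [2, 0]
r2 m[φ5→X12] = [0, 2]
r2 m[φ6→X2] = [4, 6]
r2 m[φ6→X13] = [6, 4]
r2 m[φ7→X3] = [0, 6]
r2 m[φ7→X5] = [0, 6]
r2 m[φ8→X4] = [8, 4]
r2 m[X1→φ0] = [0, 0]
r2 m[X4→φ1] = [21, 10]
r2 m[X4→φ2] = [14, 15]
r2 m[X4→φ3] = [22, 14]
r2 m[X4→φ4] = [17, 10]
r2 m[X4→φ8] = [14, 11]
r2 m[X3→φ7] = [0, 0]
r2 m[X8→φ5] = [0, 0]
r2 m[X2→φ6] = [0, 0]
r2 m[X13→φ0] = [7, 6]
r2 m[X13→φ1] = [12, 4]
r2 m[X13→φ6] = [7, 2]
r2 m[X10→φ2] = [0, 0]
r2 m[X12→φ4] = [0, 2]
r2 m[X12→φ5] = [6, 5]
r2 m[X5→φ3] = [0, 6]
r2 m[X5→φ7] = [0, 0]
r3 m[φ0→X1] = [6, 6]
r3 m[φ0→X13] = [6, 0]
r3 m[φ1→X4] = [6, 9]
r3 m[φ1→X13] = [17, 15]
r3 m[φ2→X4] = [8, 0]
r3 m[φ2→X10] = [16, 15]
r3 m[φ3→X4] = [0, 1]
r3 m[φ3→X5] = [15, 15]
r3 m[φ4→X4] = [7, 6]
r3 m[φ4→X12] = [16, 15]
r3 m[φ5→X8] = [7, 6]
r3 m[φ5→X12] = [0, 2]
r3 m[φ6→X2] = [6, 10]
r3 m[φ6→X13] = [6, 4]
r3 m[φ7→X3] = [0, 6]
r3 m[φ7→X5] = [0, 6]
r3 m[φ8→X4] = [8, 4]
r3 m[X1→φ0] = [0, 0]
r3 m[X4→φ1] = [21, 10]
r3 m[X4→φ2] = [14, 15]
r3 m[X4→φ3] = [22, 14]
r3 m[X4→φ4] = [17, 10]
r3 m[X4→φ8] = [14, 11]
r3 m[X3→φ7] = [0, 0]
r3 m[X8→φ5] = [0, 0]
r3 m[X2→φ6] = [0, 0]
r3 m[X13→φ0] = [7, 6]
r3 m[X13→φ1] = [12, 4]
r3 m[X13→φ6] = [7, 2]
r3 m[X10→φ2] = [0, 0]
r3 m[X12→φ4] = [0, 2]
r3 m[X12→φ5] = [6, 5]
r3 m[X5→φ3] = [0, 6]
r3 m[X5→φ7] = [0, 0]
r4 m[φ0→X1] = [6, 6]
r4 m[φ0→X13] = [6, 0]
r4 m[φ1→X4] = [6, 9]
r4 m[φ1→X13] = [17, 15]
r4 m[φ2→X4] = [8, 0]
r4 m[φ2→X10] = [16, 15]
r4 m[φ3→X4] = [0, 1]
r4 m[φ3→X5] = [15, 15]
r4 m[φ4→X4] = [7, 6]
r4 m[φ4→X12] = [16, 15]
r4 m[φ5→X8] = [7, 6]
r4 m[φ5→X12] = [0, 2]
r4 m[φ6→X2] = [6, 10]
r4 m[φ6→X13] = [6, 4]
r4 m[φ7→X3] = [0, 6]
r4 m[φ7→X5] = [0, 6]
r4 m[φ8→X4] = [8, 4]
r4 m[X1→φ0] = [0, 0]
r4 m[X4→φ1] = [23, 11]
r4 m[X4→φ2] = [21, 20]
r4 m[X4→φ3] = [29, 19]
r4 m[X4→φ4] = [22, 14]
r4 m[X4→φ8] = [21, 16]
r4 m[X3→φ7] = [0, 0]
r4 m[X8→φ5] = [0, 0]
r4 m[X2→φ6] = [0, 0]
r4 m[X13→φ0] = [23, 19]
r4 m[X13→φ1] = [12, 4]
r4 m[X13→φ6] = [23, 15]
r4 m[X10→φ2] = [0, 0]
r4 m[X12→φ4] = [0, 2]
r4 m[X12→φ5] = [16, 15]
r4 m[X5→φ3] = [0, 6]
r4 m[X5→φ7] = [15, 15]
r5 m[φ0→X1] = [19, 19]
r5 m[φ0→X13] = [6, 0]
r5 m[φ1→X4] = [6, 9]
r5 m[φ1→X13] = [18, 16]
r5 m[φ2→X4] = [8, 0]
r5 m[φ2→X10] = [21, 20]
r5 m[φ3→X4] = [0, 1]
r5 m[φ3→X5] = [20, 20]
r5 m[φ4→X4] = [7, 6]
r5 m[φ4→X12] = [20, 19]
r5 m[φ5→X8] = [17, 16]
r5 m[φ5→X12] = [0, 2]
r5 m[φ6→X2] = [19, 23]
r5 m[φ6→X13] = [6, 4]
r5 m[φ7→X3] = [15, 21]
r5 m[φ7→X5] = [0, 6]
r5 m[φ8→X4] = [8, 4]
r5 m[X1→φ0] = [0, 0]
r5 m[X4→φ1] = [23, 11]
r5 m[X4→φ2] = [21, 20]
r5 m[X4→φ3] = [29, 19]
r5 m[X4→φ4] = [22, 14]
r5 m[X4→φ8] = [21, 16]
r5 m[X3→φ7] = [0, 0]
r5 m[X8→φ5] = [0, 0]
r5 m[X2→φ6] = [0, 0]
r5 m[X13→φ0] = [23, 19]
r5 m[X13→φ1] = [12, 4]
r5 m[X13→φ6] = [23, 15]
r5 m[X10→φ2] = [0, 0]
r5 m[X12→φ4] = [0, 2]
r5 m[X12→φ5] = [16, 15]
r5 m[X5→φ3] = [0, 6]
r5 m[X5→φ7] = [15, 15]
r6 m[φ0→X1] = [19, 19]
r6 m[φ0→X13] = [6, 0]
r6 m[φ1→X4] = [6, 9]
r6 m[φ1→X13] = [18, 16]
r6 m[φ2→X4] = [8, 0]
r6 m[φ2→X10] = [21, 20]
r6 m[φ3→X4] = [0, 1]
r6 m[φ3→X5] = [20, 20]
r6 m[φ4→X4] = [7, 6]
r6 m[φ4→X12] = [20, 19]
r6 m[φ5→X8] = [17, 16]
r6 m[φ5→X12] = [0, 2]
r6 m[φ6→X2] = [19, 23]
r6 m[φ6→X13] = [6, 4]
r6 m[φ7→X3] = [15, 21]
r6 m[φ7→X5] = [0, 6]
r6 m[φ8→X4] = [8, 4]
r6 m[X1→φ0] = [0, 0]
r6 m[X4→φ1] = [23, 11]
r6 m[X4→φ2] = [21, 20]
r6 m[X4→φ3] = [29, 19]
r6 m[X4→φ4] = [22, 14]
r6 m[X4→φ8] = [21, 16]
r6 m[X3→φ7] = [0, 0]
r6 m[X8→φ5] = [0, 0]
r6 m[X2→φ6] = [0, 0]
r6 m[X13→φ0] = [24, 20]
r6 m[X13→φ1] = [12, 4]
r6 m[X13→φ6] = [24, 16]
r6 m[X10→φ2] = [0, 0]
r6 m[X12→φ4] = [0, 2]
r6 m[X12→φ5] = [20, 19]
r6 m[X5→φ3] = [0, 6]
r6 m[X5→φ7] = [20, 20]
r7 m[φ0→X1] = [20, 20]
r7 m[φ0→X13] = [6, 0]
r7 m[φ1→X4] = [6, 9]
r7 m[φ1→X13] = [18, 16]
r7 m[φ2→X4] = [8, 0]
r7 m[φ2→X10] = [21, 20]
r7 m[φ3→X4] = [0, 1]
r7 m[φ3→X5] = [20, 20]
r7 m[φ4→X4] = [7, 6]
r7 m[φ4→X12] = [20, 19]
r7 m[φ5→X8] = [21, 20]
r7 m[φ5→X12] = [0, 2]
r7 m[φ6→X2] = [20, 24]
r7 m[φ6→X13] = [6, 4]
r7 m[φ7→X3] = [20, 26]
r7 m[φ7→X5] = [0, 6]
r7 m[φ8→X4] = [8, 4]
r7 m[X1→φ0] = [0, 0]
r7 m[X4→φ1] = [23, 11]
r7 m[X4→φ2] = [21, 20]
r7 m[X4→φ3] = [29, 19]
r7 m[X4→φ4] = [22, 14]
r7 m[X4→φ8] = [21, 16]
r7 m[X3→φ7] = [0, 0]
r7 m[X8→φ5] = [0, 0]
r7 m[X2→φ6] = [0, 0]
r7 m[X13→φ0] = [24, 20]
r7 m[X13→φ1] = [12, 4]
r7 m[X13→φ6] = [24, 16]
r7 m[X10→φ2] = [0, 0]
r7 m[X12→φ4] = [0, 2]
r7 m[X12→φ5] = [20, 19]
r7 m[X5→φ3] = [0, 6]
r7 m[X5→φ7] = [20, 20]
r8 m[φ0→X1] = [20, 20]
r8 m[φ0→X13] = [6, 0]
r8 m[φ1→X4] = [6, 9]
r8 m[φ1→X13] = [18, 16]
r8 m[φ2→X4] = [8, 0]
r8 m[φ2→X10] = [21, 20]
r8 m[φ3→X4] = [0, 1]
r8 m[φ3→X5] = [20, 20]
r8 m[φ4→X4] = [7, 6]
r8 m[φ4→X12] = [20, 19]
r8 m[φ5→X8] = [21, 20]
r8 m[φ5→X12] = [0, 2]
r8 m[φ6→X2] = [20, 24]
r8 m[φ6→X13] = [6, 4]
r8 m[φ7→X3] = [20, 26]
r8 m[φ7→X5] = [0, 6]
r8 m[φ8→X4] = [8, 4]
r8 m[X1→φ0] = [0, 0]
r8 m[X4→φ1] = [23, 11]
r8 m[X4→φ2] = [21, 20]
r8 m[X4→φ3] = [29, 19]
r8 m[X4→φ4] = [22, 14]
r8 m[X4→φ8] = [21, 16]
r8 m[X3→φ7] = [0, 0]
r8 m[X8→φ5] = [0, 0]
r8 m[X2→φ6] = [0, 0]
r8 m[X13→φ0] = [24, 20]
r8 m[X13→φ1] = [12, 4]
r8 m[X13→φ6] = [24, 16]
r8 m[X10→φ2] = [0, 0]
r8 m[X12→φ4] = [0, 2]
r8 m[X12→φ5] = [20, 19]
r8 m[X5→φ3] = [0, 6]
r8 m[X5→φ7] = [20, 20]
fixed point reached at round 8
traceback from X1: (X1=0, X4=1, X3=0, X8=1, X2=0, X13=1, X10=1, X12=0, X5=0), score=20

assignment: (X1=0, X4=1, X3=0, X8=1, X2=0, X13=1, X10=1, X12=0, X5=0); score = 20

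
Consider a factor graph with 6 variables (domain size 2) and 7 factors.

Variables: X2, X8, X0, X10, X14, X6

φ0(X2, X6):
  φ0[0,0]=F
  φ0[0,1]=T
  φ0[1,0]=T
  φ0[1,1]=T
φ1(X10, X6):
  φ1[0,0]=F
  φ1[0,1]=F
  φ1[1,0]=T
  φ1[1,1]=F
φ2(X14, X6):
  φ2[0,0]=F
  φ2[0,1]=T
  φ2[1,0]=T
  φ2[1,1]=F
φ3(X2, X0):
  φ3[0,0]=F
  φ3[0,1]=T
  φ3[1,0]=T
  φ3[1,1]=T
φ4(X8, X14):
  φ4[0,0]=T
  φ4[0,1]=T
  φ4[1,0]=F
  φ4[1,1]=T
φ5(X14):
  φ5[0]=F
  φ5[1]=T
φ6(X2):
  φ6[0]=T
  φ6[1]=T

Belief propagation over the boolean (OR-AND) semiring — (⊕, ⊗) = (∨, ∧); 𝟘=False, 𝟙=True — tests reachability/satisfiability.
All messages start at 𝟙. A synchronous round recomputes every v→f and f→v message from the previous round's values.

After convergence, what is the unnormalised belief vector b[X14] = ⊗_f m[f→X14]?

b[X14] = [F, T]

init: all messages = 𝟙 over 2 values
r1 m[φ0→X2] = [T, T]
r1 m[φ0→X6] = [T, T]
r1 m[φ1→X10] = [F, T]
r1 m[φ1→X6] = [T, F]
r1 m[φ2→X14] = [T, T]
r1 m[φ2→X6] = [T, T]
r1 m[φ3→X2] = [T, T]
r1 m[φ3→X0] = [T, T]
r1 m[φ4→X8] = [T, T]
r1 m[φ4→X14] = [T, T]
r1 m[φ5→X14] = [F, T]
r1 m[φ6→X2] = [T, T]
r1 m[X2→φ0] = [T, T]
r1 m[X2→φ3] = [T, T]
r1 m[X2→φ6] = [T, T]
r1 m[X8→φ4] = [T, T]
r1 m[X0→φ3] = [T, T]
r1 m[X10→φ1] = [T, T]
r1 m[X14→φ2] = [T, T]
r1 m[X14→φ4] = [T, T]
r1 m[X14→φ5] = [T, T]
r1 m[X6→φ0] = [T, T]
r1 m[X6→φ1] = [T, T]
r1 m[X6→φ2] = [T, T]
r2 m[φ0→X2] = [T, T]
r2 m[φ0→X6] = [T, T]
r2 m[φ1→X10] = [F, T]
r2 m[φ1→X6] = [T, F]
r2 m[φ2→X14] = [T, T]
r2 m[φ2→X6] = [T, T]
r2 m[φ3→X2] = [T, T]
r2 m[φ3→X0] = [T, T]
r2 m[φ4→X8] = [T, T]
r2 m[φ4→X14] = [T, T]
r2 m[φ5→X14] = [F, T]
r2 m[φ6→X2] = [T, T]
r2 m[X2→φ0] = [T, T]
r2 m[X2→φ3] = [T, T]
r2 m[X2→φ6] = [T, T]
r2 m[X8→φ4] = [T, T]
r2 m[X0→φ3] = [T, T]
r2 m[X10→φ1] = [T, T]
r2 m[X14→φ2] = [F, T]
r2 m[X14→φ4] = [F, T]
r2 m[X14→φ5] = [T, T]
r2 m[X6→φ0] = [T, F]
r2 m[X6→φ1] = [T, T]
r2 m[X6→φ2] = [T, F]
r3 m[φ0→X2] = [F, T]
r3 m[φ0→X6] = [T, T]
r3 m[φ1→X10] = [F, T]
r3 m[φ1→X6] = [T, F]
r3 m[φ2→X14] = [F, T]
r3 m[φ2→X6] = [T, F]
r3 m[φ3→X2] = [T, T]
r3 m[φ3→X0] = [T, T]
r3 m[φ4→X8] = [T, T]
r3 m[φ4→X14] = [T, T]
r3 m[φ5→X14] = [F, T]
r3 m[φ6→X2] = [T, T]
r3 m[X2→φ0] = [T, T]
r3 m[X2→φ3] = [T, T]
r3 m[X2→φ6] = [T, T]
r3 m[X8→φ4] = [T, T]
r3 m[X0→φ3] = [T, T]
r3 m[X10→φ1] = [T, T]
r3 m[X14→φ2] = [F, T]
r3 m[X14→φ4] = [F, T]
r3 m[X14→φ5] = [T, T]
r3 m[X6→φ0] = [T, F]
r3 m[X6→φ1] = [T, T]
r3 m[X6→φ2] = [T, F]
r4 m[φ0→X2] = [F, T]
r4 m[φ0→X6] = [T, T]
r4 m[φ1→X10] = [F, T]
r4 m[φ1→X6] = [T, F]
r4 m[φ2→X14] = [F, T]
r4 m[φ2→X6] = [T, F]
r4 m[φ3→X2] = [T, T]
r4 m[φ3→X0] = [T, T]
r4 m[φ4→X8] = [T, T]
r4 m[φ4→X14] = [T, T]
r4 m[φ5→X14] = [F, T]
r4 m[φ6→X2] = [T, T]
r4 m[X2→φ0] = [T, T]
r4 m[X2→φ3] = [F, T]
r4 m[X2→φ6] = [F, T]
r4 m[X8→φ4] = [T, T]
r4 m[X0→φ3] = [T, T]
r4 m[X10→φ1] = [T, T]
r4 m[X14→φ2] = [F, T]
r4 m[X14→φ4] = [F, T]
r4 m[X14→φ5] = [F, T]
r4 m[X6→φ0] = [T, F]
r4 m[X6→φ1] = [T, F]
r4 m[X6→φ2] = [T, F]
r5 m[φ0→X2] = [F, T]
r5 m[φ0→X6] = [T, T]
r5 m[φ1→X10] = [F, T]
r5 m[φ1→X6] = [T, F]
r5 m[φ2→X14] = [F, T]
r5 m[φ2→X6] = [T, F]
r5 m[φ3→X2] = [T, T]
r5 m[φ3→X0] = [T, T]
r5 m[φ4→X8] = [T, T]
r5 m[φ4→X14] = [T, T]
r5 m[φ5→X14] = [F, T]
r5 m[φ6→X2] = [T, T]
r5 m[X2→φ0] = [T, T]
r5 m[X2→φ3] = [F, T]
r5 m[X2→φ6] = [F, T]
r5 m[X8→φ4] = [T, T]
r5 m[X0→φ3] = [T, T]
r5 m[X10→φ1] = [T, T]
r5 m[X14→φ2] = [F, T]
r5 m[X14→φ4] = [F, T]
r5 m[X14→φ5] = [F, T]
r5 m[X6→φ0] = [T, F]
r5 m[X6→φ1] = [T, F]
r5 m[X6→φ2] = [T, F]
fixed point reached at round 5
b[X14] = ⊗ incoming = [F, T]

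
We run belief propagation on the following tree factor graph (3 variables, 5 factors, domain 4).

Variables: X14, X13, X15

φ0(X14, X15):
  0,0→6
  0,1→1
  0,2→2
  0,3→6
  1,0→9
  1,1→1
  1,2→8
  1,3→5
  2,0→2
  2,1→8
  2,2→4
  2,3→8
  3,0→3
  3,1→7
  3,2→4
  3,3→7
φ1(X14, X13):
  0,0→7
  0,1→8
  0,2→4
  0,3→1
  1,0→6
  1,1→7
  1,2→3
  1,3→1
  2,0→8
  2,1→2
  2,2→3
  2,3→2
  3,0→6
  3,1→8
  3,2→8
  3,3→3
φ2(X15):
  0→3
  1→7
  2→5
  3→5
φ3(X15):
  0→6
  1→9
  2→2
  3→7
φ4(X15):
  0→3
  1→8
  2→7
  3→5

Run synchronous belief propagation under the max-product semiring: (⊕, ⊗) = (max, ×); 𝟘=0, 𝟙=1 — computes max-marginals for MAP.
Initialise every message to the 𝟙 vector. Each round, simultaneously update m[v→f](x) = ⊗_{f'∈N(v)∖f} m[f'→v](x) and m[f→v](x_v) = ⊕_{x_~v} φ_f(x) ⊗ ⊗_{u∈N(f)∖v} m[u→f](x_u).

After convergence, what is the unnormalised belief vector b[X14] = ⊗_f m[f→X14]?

init: all messages = 𝟙 over 4 values
r1 m[φ0→X14] = [6, 9, 8, 7]
r1 m[φ0→X15] = [9, 8, 8, 8]
r1 m[φ1→X14] = [8, 7, 8, 8]
r1 m[φ1→X13] = [8, 8, 8, 3]
r1 m[φ2→X15] = [3, 7, 5, 5]
r1 m[φ3→X15] = [6, 9, 2, 7]
r1 m[φ4→X15] = [3, 8, 7, 5]
r1 m[X14→φ0] = [1, 1, 1, 1]
r1 m[X14→φ1] = [1, 1, 1, 1]
r1 m[X13→φ1] = [1, 1, 1, 1]
r1 m[X15→φ0] = [1, 1, 1, 1]
r1 m[X15→φ2] = [1, 1, 1, 1]
r1 m[X15→φ3] = [1, 1, 1, 1]
r1 m[X15→φ4] = [1, 1, 1, 1]
r2 m[φ0→X14] = [6, 9, 8, 7]
r2 m[φ0→X15] = [9, 8, 8, 8]
r2 m[φ1→X14] = [8, 7, 8, 8]
r2 m[φ1→X13] = [8, 8, 8, 3]
r2 m[φ2→X15] = [3, 7, 5, 5]
r2 m[φ3→X15] = [6, 9, 2, 7]
r2 m[φ4→X15] = [3, 8, 7, 5]
r2 m[X14→φ0] = [8, 7, 8, 8]
r2 m[X14→φ1] = [6, 9, 8, 7]
r2 m[X13→φ1] = [1, 1, 1, 1]
r2 m[X15→φ0] = [54, 504, 70, 175]
r2 m[X15→φ2] = [162, 576, 112, 280]
r2 m[X15→φ3] = [81, 448, 280, 200]
r2 m[X15→φ4] = [162, 504, 80, 280]
r3 m[φ0→X14] = [1050, 875, 4032, 3528]
r3 m[φ0→X15] = [63, 64, 56, 64]
r3 m[φ1→X14] = [8, 7, 8, 8]
r3 m[φ1→X13] = [64, 63, 56, 21]
r3 m[φ2→X15] = [3, 7, 5, 5]
r3 m[φ3→X15] = [6, 9, 2, 7]
r3 m[φ4→X15] = [3, 8, 7, 5]
r3 m[X14→φ0] = [8, 7, 8, 8]
r3 m[X14→φ1] = [6, 9, 8, 7]
r3 m[X13→φ1] = [1, 1, 1, 1]
r3 m[X15→φ0] = [54, 504, 70, 175]
r3 m[X15→φ2] = [162, 576, 112, 280]
r3 m[X15→φ3] = [81, 448, 280, 200]
r3 m[X15→φ4] = [162, 504, 80, 280]
r4 m[φ0→X14] = [1050, 875, 4032, 3528]
r4 m[φ0→X15] = [63, 64, 56, 64]
r4 m[φ1→X14] = [8, 7, 8, 8]
r4 m[φ1→X13] = [64, 63, 56, 21]
r4 m[φ2→X15] = [3, 7, 5, 5]
r4 m[φ3→X15] = [6, 9, 2, 7]
r4 m[φ4→X15] = [3, 8, 7, 5]
r4 m[X14→φ0] = [8, 7, 8, 8]
r4 m[X14→φ1] = [1050, 875, 4032, 3528]
r4 m[X13→φ1] = [1, 1, 1, 1]
r4 m[X15→φ0] = [54, 504, 70, 175]
r4 m[X15→φ2] = [1134, 4608, 784, 2240]
r4 m[X15→φ3] = [567, 3584, 1960, 1600]
r4 m[X15→φ4] = [1134, 4032, 560, 2240]
r5 m[φ0→X14] = [1050, 875, 4032, 3528]
r5 m[φ0→X15] = [63, 64, 56, 64]
r5 m[φ1→X14] = [8, 7, 8, 8]
r5 m[φ1→X13] = [32256, 28224, 28224, 10584]
r5 m[φ2→X15] = [3, 7, 5, 5]
r5 m[φ3→X15] = [6, 9, 2, 7]
r5 m[φ4→X15] = [3, 8, 7, 5]
r5 m[X14→φ0] = [8, 7, 8, 8]
r5 m[X14→φ1] = [1050, 875, 4032, 3528]
r5 m[X13→φ1] = [1, 1, 1, 1]
r5 m[X15→φ0] = [54, 504, 70, 175]
r5 m[X15→φ2] = [1134, 4608, 784, 2240]
r5 m[X15→φ3] = [567, 3584, 1960, 1600]
r5 m[X15→φ4] = [1134, 4032, 560, 2240]
r6 m[φ0→X14] = [1050, 875, 4032, 3528]
r6 m[φ0→X15] = [63, 64, 56, 64]
r6 m[φ1→X14] = [8, 7, 8, 8]
r6 m[φ1→X13] = [32256, 28224, 28224, 10584]
r6 m[φ2→X15] = [3, 7, 5, 5]
r6 m[φ3→X15] = [6, 9, 2, 7]
r6 m[φ4→X15] = [3, 8, 7, 5]
r6 m[X14→φ0] = [8, 7, 8, 8]
r6 m[X14→φ1] = [1050, 875, 4032, 3528]
r6 m[X13→φ1] = [1, 1, 1, 1]
r6 m[X15→φ0] = [54, 504, 70, 175]
r6 m[X15→φ2] = [1134, 4608, 784, 2240]
r6 m[X15→φ3] = [567, 3584, 1960, 1600]
r6 m[X15→φ4] = [1134, 4032, 560, 2240]
fixed point reached at round 6
b[X14] = ⊗ incoming = [8400, 6125, 32256, 28224]

b[X14] = [8400, 6125, 32256, 28224]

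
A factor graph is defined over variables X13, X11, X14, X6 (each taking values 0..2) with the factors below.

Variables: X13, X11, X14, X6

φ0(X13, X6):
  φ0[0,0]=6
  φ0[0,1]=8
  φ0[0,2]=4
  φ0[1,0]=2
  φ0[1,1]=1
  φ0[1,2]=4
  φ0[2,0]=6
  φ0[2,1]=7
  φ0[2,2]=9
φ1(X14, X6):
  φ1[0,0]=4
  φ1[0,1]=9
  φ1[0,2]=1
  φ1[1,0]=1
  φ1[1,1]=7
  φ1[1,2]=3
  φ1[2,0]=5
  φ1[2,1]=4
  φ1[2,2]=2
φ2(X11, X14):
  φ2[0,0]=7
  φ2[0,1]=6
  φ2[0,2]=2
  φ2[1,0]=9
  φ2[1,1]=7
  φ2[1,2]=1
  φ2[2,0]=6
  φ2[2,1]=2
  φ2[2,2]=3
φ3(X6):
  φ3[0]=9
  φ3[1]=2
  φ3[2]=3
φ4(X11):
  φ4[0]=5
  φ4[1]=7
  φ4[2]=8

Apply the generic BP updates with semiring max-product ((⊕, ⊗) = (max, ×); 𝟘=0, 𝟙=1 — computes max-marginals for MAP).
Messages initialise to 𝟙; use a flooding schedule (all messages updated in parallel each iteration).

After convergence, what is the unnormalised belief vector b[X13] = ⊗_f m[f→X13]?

init: all messages = 𝟙 over 3 values
r1 m[φ0→X13] = [8, 4, 9]
r1 m[φ0→X6] = [6, 8, 9]
r1 m[φ1→X14] = [9, 7, 5]
r1 m[φ1→X6] = [5, 9, 3]
r1 m[φ2→X11] = [7, 9, 6]
r1 m[φ2→X14] = [9, 7, 3]
r1 m[φ3→X6] = [9, 2, 3]
r1 m[φ4→X11] = [5, 7, 8]
r1 m[X13→φ0] = [1, 1, 1]
r1 m[X11→φ2] = [1, 1, 1]
r1 m[X11→φ4] = [1, 1, 1]
r1 m[X14→φ1] = [1, 1, 1]
r1 m[X14→φ2] = [1, 1, 1]
r1 m[X6→φ0] = [1, 1, 1]
r1 m[X6→φ1] = [1, 1, 1]
r1 m[X6→φ3] = [1, 1, 1]
r2 m[φ0→X13] = [8, 4, 9]
r2 m[φ0→X6] = [6, 8, 9]
r2 m[φ1→X14] = [9, 7, 5]
r2 m[φ1→X6] = [5, 9, 3]
r2 m[φ2→X11] = [7, 9, 6]
r2 m[φ2→X14] = [9, 7, 3]
r2 m[φ3→X6] = [9, 2, 3]
r2 m[φ4→X11] = [5, 7, 8]
r2 m[X13→φ0] = [1, 1, 1]
r2 m[X11→φ2] = [5, 7, 8]
r2 m[X11→φ4] = [7, 9, 6]
r2 m[X14→φ1] = [9, 7, 3]
r2 m[X14→φ2] = [9, 7, 5]
r2 m[X6→φ0] = [45, 18, 9]
r2 m[X6→φ1] = [54, 16, 27]
r2 m[X6→φ3] = [30, 72, 27]
r3 m[φ0→X13] = [270, 90, 270]
r3 m[φ0→X6] = [6, 8, 9]
r3 m[φ1→X14] = [216, 112, 270]
r3 m[φ1→X6] = [36, 81, 21]
r3 m[φ2→X11] = [63, 81, 54]
r3 m[φ2→X14] = [63, 49, 24]
r3 m[φ3→X6] = [9, 2, 3]
r3 m[φ4→X11] = [5, 7, 8]
r3 m[X13→φ0] = [1, 1, 1]
r3 m[X11→φ2] = [5, 7, 8]
r3 m[X11→φ4] = [7, 9, 6]
r3 m[X14→φ1] = [9, 7, 3]
r3 m[X14→φ2] = [9, 7, 5]
r3 m[X6→φ0] = [45, 18, 9]
r3 m[X6→φ1] = [54, 16, 27]
r3 m[X6→φ3] = [30, 72, 27]
r4 m[φ0→X13] = [270, 90, 270]
r4 m[φ0→X6] = [6, 8, 9]
r4 m[φ1→X14] = [216, 112, 270]
r4 m[φ1→X6] = [36, 81, 21]
r4 m[φ2→X11] = [63, 81, 54]
r4 m[φ2→X14] = [63, 49, 24]
r4 m[φ3→X6] = [9, 2, 3]
r4 m[φ4→X11] = [5, 7, 8]
r4 m[X13→φ0] = [1, 1, 1]
r4 m[X11→φ2] = [5, 7, 8]
r4 m[X11→φ4] = [63, 81, 54]
r4 m[X14→φ1] = [63, 49, 24]
r4 m[X14→φ2] = [216, 112, 270]
r4 m[X6→φ0] = [324, 162, 63]
r4 m[X6→φ1] = [54, 16, 27]
r4 m[X6→φ3] = [216, 648, 189]
r5 m[φ0→X13] = [1944, 648, 1944]
r5 m[φ0→X6] = [6, 8, 9]
r5 m[φ1→X14] = [216, 112, 270]
r5 m[φ1→X6] = [252, 567, 147]
r5 m[φ2→X11] = [1512, 1944, 1296]
r5 m[φ2→X14] = [63, 49, 24]
r5 m[φ3→X6] = [9, 2, 3]
r5 m[φ4→X11] = [5, 7, 8]
r5 m[X13→φ0] = [1, 1, 1]
r5 m[X11→φ2] = [5, 7, 8]
r5 m[X11→φ4] = [63, 81, 54]
r5 m[X14→φ1] = [63, 49, 24]
r5 m[X14→φ2] = [216, 112, 270]
r5 m[X6→φ0] = [324, 162, 63]
r5 m[X6→φ1] = [54, 16, 27]
r5 m[X6→φ3] = [216, 648, 189]
r6 m[φ0→X13] = [1944, 648, 1944]
r6 m[φ0→X6] = [6, 8, 9]
r6 m[φ1→X14] = [216, 112, 270]
r6 m[φ1→X6] = [252, 567, 147]
r6 m[φ2→X11] = [1512, 1944, 1296]
r6 m[φ2→X14] = [63, 49, 24]
r6 m[φ3→X6] = [9, 2, 3]
r6 m[φ4→X11] = [5, 7, 8]
r6 m[X13→φ0] = [1, 1, 1]
r6 m[X11→φ2] = [5, 7, 8]
r6 m[X11→φ4] = [1512, 1944, 1296]
r6 m[X14→φ1] = [63, 49, 24]
r6 m[X14→φ2] = [216, 112, 270]
r6 m[X6→φ0] = [2268, 1134, 441]
r6 m[X6→φ1] = [54, 16, 27]
r6 m[X6→φ3] = [1512, 4536, 1323]
r7 m[φ0→X13] = [13608, 4536, 13608]
r7 m[φ0→X6] = [6, 8, 9]
r7 m[φ1→X14] = [216, 112, 270]
r7 m[φ1→X6] = [252, 567, 147]
r7 m[φ2→X11] = [1512, 1944, 1296]
r7 m[φ2→X14] = [63, 49, 24]
r7 m[φ3→X6] = [9, 2, 3]
r7 m[φ4→X11] = [5, 7, 8]
r7 m[X13→φ0] = [1, 1, 1]
r7 m[X11→φ2] = [5, 7, 8]
r7 m[X11→φ4] = [1512, 1944, 1296]
r7 m[X14→φ1] = [63, 49, 24]
r7 m[X14→φ2] = [216, 112, 270]
r7 m[X6→φ0] = [2268, 1134, 441]
r7 m[X6→φ1] = [54, 16, 27]
r7 m[X6→φ3] = [1512, 4536, 1323]
r8 m[φ0→X13] = [13608, 4536, 13608]
r8 m[φ0→X6] = [6, 8, 9]
r8 m[φ1→X14] = [216, 112, 270]
r8 m[φ1→X6] = [252, 567, 147]
r8 m[φ2→X11] = [1512, 1944, 1296]
r8 m[φ2→X14] = [63, 49, 24]
r8 m[φ3→X6] = [9, 2, 3]
r8 m[φ4→X11] = [5, 7, 8]
r8 m[X13→φ0] = [1, 1, 1]
r8 m[X11→φ2] = [5, 7, 8]
r8 m[X11→φ4] = [1512, 1944, 1296]
r8 m[X14→φ1] = [63, 49, 24]
r8 m[X14→φ2] = [216, 112, 270]
r8 m[X6→φ0] = [2268, 1134, 441]
r8 m[X6→φ1] = [54, 16, 27]
r8 m[X6→φ3] = [1512, 4536, 1323]
fixed point reached at round 8
b[X13] = ⊗ incoming = [13608, 4536, 13608]

b[X13] = [13608, 4536, 13608]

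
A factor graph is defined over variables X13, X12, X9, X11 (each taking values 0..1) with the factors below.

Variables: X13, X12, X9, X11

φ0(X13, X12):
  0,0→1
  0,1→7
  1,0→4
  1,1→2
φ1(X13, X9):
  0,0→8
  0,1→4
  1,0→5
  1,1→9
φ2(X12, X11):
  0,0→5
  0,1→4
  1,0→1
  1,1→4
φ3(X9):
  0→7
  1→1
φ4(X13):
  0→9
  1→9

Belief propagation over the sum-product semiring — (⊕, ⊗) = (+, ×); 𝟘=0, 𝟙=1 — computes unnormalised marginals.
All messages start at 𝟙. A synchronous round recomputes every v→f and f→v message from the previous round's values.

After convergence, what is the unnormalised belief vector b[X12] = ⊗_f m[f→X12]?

init: all messages = 𝟙 over 2 values
r1 m[φ0→X13] = [8, 6]
r1 m[φ0→X12] = [5, 9]
r1 m[φ1→X13] = [12, 14]
r1 m[φ1→X9] = [13, 13]
r1 m[φ2→X12] = [9, 5]
r1 m[φ2→X11] = [6, 8]
r1 m[φ3→X9] = [7, 1]
r1 m[φ4→X13] = [9, 9]
r1 m[X13→φ0] = [1, 1]
r1 m[X13→φ1] = [1, 1]
r1 m[X13→φ4] = [1, 1]
r1 m[X12→φ0] = [1, 1]
r1 m[X12→φ2] = [1, 1]
r1 m[X9→φ1] = [1, 1]
r1 m[X9→φ3] = [1, 1]
r1 m[X11→φ2] = [1, 1]
r2 m[φ0→X13] = [8, 6]
r2 m[φ0→X12] = [5, 9]
r2 m[φ1→X13] = [12, 14]
r2 m[φ1→X9] = [13, 13]
r2 m[φ2→X12] = [9, 5]
r2 m[φ2→X11] = [6, 8]
r2 m[φ3→X9] = [7, 1]
r2 m[φ4→X13] = [9, 9]
r2 m[X13→φ0] = [108, 126]
r2 m[X13→φ1] = [72, 54]
r2 m[X13→φ4] = [96, 84]
r2 m[X12→φ0] = [9, 5]
r2 m[X12→φ2] = [5, 9]
r2 m[X9→φ1] = [7, 1]
r2 m[X9→φ3] = [13, 13]
r2 m[X11→φ2] = [1, 1]
r3 m[φ0→X13] = [44, 46]
r3 m[φ0→X12] = [612, 1008]
r3 m[φ1→X13] = [60, 44]
r3 m[φ1→X9] = [846, 774]
r3 m[φ2→X12] = [9, 5]
r3 m[φ2→X11] = [34, 56]
r3 m[φ3→X9] = [7, 1]
r3 m[φ4→X13] = [9, 9]
r3 m[X13→φ0] = [108, 126]
r3 m[X13→φ1] = [72, 54]
r3 m[X13→φ4] = [96, 84]
r3 m[X12→φ0] = [9, 5]
r3 m[X12→φ2] = [5, 9]
r3 m[X9→φ1] = [7, 1]
r3 m[X9→φ3] = [13, 13]
r3 m[X11→φ2] = [1, 1]
r4 m[φ0→X13] = [44, 46]
r4 m[φ0→X12] = [612, 1008]
r4 m[φ1→X13] = [60, 44]
r4 m[φ1→X9] = [846, 774]
r4 m[φ2→X12] = [9, 5]
r4 m[φ2→X11] = [34, 56]
r4 m[φ3→X9] = [7, 1]
r4 m[φ4→X13] = [9, 9]
r4 m[X13→φ0] = [540, 396]
r4 m[X13→φ1] = [396, 414]
r4 m[X13→φ4] = [2640, 2024]
r4 m[X12→φ0] = [9, 5]
r4 m[X12→φ2] = [612, 1008]
r4 m[X9→φ1] = [7, 1]
r4 m[X9→φ3] = [846, 774]
r4 m[X11→φ2] = [1, 1]
r5 m[φ0→X13] = [44, 46]
r5 m[φ0→X12] = [2124, 4572]
r5 m[φ1→X13] = [60, 44]
r5 m[φ1→X9] = [5238, 5310]
r5 m[φ2→X12] = [9, 5]
r5 m[φ2→X11] = [4068, 6480]
r5 m[φ3→X9] = [7, 1]
r5 m[φ4→X13] = [9, 9]
r5 m[X13→φ0] = [540, 396]
r5 m[X13→φ1] = [396, 414]
r5 m[X13→φ4] = [2640, 2024]
r5 m[X12→φ0] = [9, 5]
r5 m[X12→φ2] = [612, 1008]
r5 m[X9→φ1] = [7, 1]
r5 m[X9→φ3] = [846, 774]
r5 m[X11→φ2] = [1, 1]
r6 m[φ0→X13] = [44, 46]
r6 m[φ0→X12] = [2124, 4572]
r6 m[φ1→X13] = [60, 44]
r6 m[φ1→X9] = [5238, 5310]
r6 m[φ2→X12] = [9, 5]
r6 m[φ2→X11] = [4068, 6480]
r6 m[φ3→X9] = [7, 1]
r6 m[φ4→X13] = [9, 9]
r6 m[X13→φ0] = [540, 396]
r6 m[X13→φ1] = [396, 414]
r6 m[X13→φ4] = [2640, 2024]
r6 m[X12→φ0] = [9, 5]
r6 m[X12→φ2] = [2124, 4572]
r6 m[X9→φ1] = [7, 1]
r6 m[X9→φ3] = [5238, 5310]
r6 m[X11→φ2] = [1, 1]
r7 m[φ0→X13] = [44, 46]
r7 m[φ0→X12] = [2124, 4572]
r7 m[φ1→X13] = [60, 44]
r7 m[φ1→X9] = [5238, 5310]
r7 m[φ2→X12] = [9, 5]
r7 m[φ2→X11] = [15192, 26784]
r7 m[φ3→X9] = [7, 1]
r7 m[φ4→X13] = [9, 9]
r7 m[X13→φ0] = [540, 396]
r7 m[X13→φ1] = [396, 414]
r7 m[X13→φ4] = [2640, 2024]
r7 m[X12→φ0] = [9, 5]
r7 m[X12→φ2] = [2124, 4572]
r7 m[X9→φ1] = [7, 1]
r7 m[X9→φ3] = [5238, 5310]
r7 m[X11→φ2] = [1, 1]
r8 m[φ0→X13] = [44, 46]
r8 m[φ0→X12] = [2124, 4572]
r8 m[φ1→X13] = [60, 44]
r8 m[φ1→X9] = [5238, 5310]
r8 m[φ2→X12] = [9, 5]
r8 m[φ2→X11] = [15192, 26784]
r8 m[φ3→X9] = [7, 1]
r8 m[φ4→X13] = [9, 9]
r8 m[X13→φ0] = [540, 396]
r8 m[X13→φ1] = [396, 414]
r8 m[X13→φ4] = [2640, 2024]
r8 m[X12→φ0] = [9, 5]
r8 m[X12→φ2] = [2124, 4572]
r8 m[X9→φ1] = [7, 1]
r8 m[X9→φ3] = [5238, 5310]
r8 m[X11→φ2] = [1, 1]
fixed point reached at round 8
b[X12] = ⊗ incoming = [19116, 22860]

b[X12] = [19116, 22860]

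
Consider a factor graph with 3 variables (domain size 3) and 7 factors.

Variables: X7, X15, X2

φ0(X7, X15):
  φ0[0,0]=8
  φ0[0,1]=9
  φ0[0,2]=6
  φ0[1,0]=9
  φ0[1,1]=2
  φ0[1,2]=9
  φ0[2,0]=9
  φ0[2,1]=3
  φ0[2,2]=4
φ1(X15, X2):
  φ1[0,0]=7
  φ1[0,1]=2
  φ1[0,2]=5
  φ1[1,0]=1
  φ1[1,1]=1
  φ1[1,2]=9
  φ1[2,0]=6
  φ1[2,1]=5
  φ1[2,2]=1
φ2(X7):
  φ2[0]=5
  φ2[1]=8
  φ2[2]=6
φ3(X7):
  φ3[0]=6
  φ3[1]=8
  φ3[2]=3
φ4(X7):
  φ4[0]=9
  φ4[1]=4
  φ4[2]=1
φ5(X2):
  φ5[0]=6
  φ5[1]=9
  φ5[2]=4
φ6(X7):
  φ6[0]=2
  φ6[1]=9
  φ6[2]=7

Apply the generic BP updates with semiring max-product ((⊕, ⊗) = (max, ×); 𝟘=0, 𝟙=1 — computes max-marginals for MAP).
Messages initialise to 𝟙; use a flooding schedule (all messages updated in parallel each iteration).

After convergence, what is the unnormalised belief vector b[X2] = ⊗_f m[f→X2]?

b[X2] = [870912, 933120, 414720]

init: all messages = 𝟙 over 3 values
r1 m[φ0→X7] = [9, 9, 9]
r1 m[φ0→X15] = [9, 9, 9]
r1 m[φ1→X15] = [7, 9, 6]
r1 m[φ1→X2] = [7, 5, 9]
r1 m[φ2→X7] = [5, 8, 6]
r1 m[φ3→X7] = [6, 8, 3]
r1 m[φ4→X7] = [9, 4, 1]
r1 m[φ5→X2] = [6, 9, 4]
r1 m[φ6→X7] = [2, 9, 7]
r1 m[X7→φ0] = [1, 1, 1]
r1 m[X7→φ2] = [1, 1, 1]
r1 m[X7→φ3] = [1, 1, 1]
r1 m[X7→φ4] = [1, 1, 1]
r1 m[X7→φ6] = [1, 1, 1]
r1 m[X15→φ0] = [1, 1, 1]
r1 m[X15→φ1] = [1, 1, 1]
r1 m[X2→φ1] = [1, 1, 1]
r1 m[X2→φ5] = [1, 1, 1]
r2 m[φ0→X7] = [9, 9, 9]
r2 m[φ0→X15] = [9, 9, 9]
r2 m[φ1→X15] = [7, 9, 6]
r2 m[φ1→X2] = [7, 5, 9]
r2 m[φ2→X7] = [5, 8, 6]
r2 m[φ3→X7] = [6, 8, 3]
r2 m[φ4→X7] = [9, 4, 1]
r2 m[φ5→X2] = [6, 9, 4]
r2 m[φ6→X7] = [2, 9, 7]
r2 m[X7→φ0] = [540, 2304, 126]
r2 m[X7→φ2] = [972, 2592, 189]
r2 m[X7→φ3] = [810, 2592, 378]
r2 m[X7→φ4] = [540, 5184, 1134]
r2 m[X7→φ6] = [2430, 2304, 162]
r2 m[X15→φ0] = [7, 9, 6]
r2 m[X15→φ1] = [9, 9, 9]
r2 m[X2→φ1] = [6, 9, 4]
r2 m[X2→φ5] = [7, 5, 9]
r3 m[φ0→X7] = [81, 63, 63]
r3 m[φ0→X15] = [20736, 4860, 20736]
r3 m[φ1→X15] = [42, 36, 45]
r3 m[φ1→X2] = [63, 45, 81]
r3 m[φ2→X7] = [5, 8, 6]
r3 m[φ3→X7] = [6, 8, 3]
r3 m[φ4→X7] = [9, 4, 1]
r3 m[φ5→X2] = [6, 9, 4]
r3 m[φ6→X7] = [2, 9, 7]
r3 m[X7→φ0] = [540, 2304, 126]
r3 m[X7→φ2] = [972, 2592, 189]
r3 m[X7→φ3] = [810, 2592, 378]
r3 m[X7→φ4] = [540, 5184, 1134]
r3 m[X7→φ6] = [2430, 2304, 162]
r3 m[X15→φ0] = [7, 9, 6]
r3 m[X15→φ1] = [9, 9, 9]
r3 m[X2→φ1] = [6, 9, 4]
r3 m[X2→φ5] = [7, 5, 9]
r4 m[φ0→X7] = [81, 63, 63]
r4 m[φ0→X15] = [20736, 4860, 20736]
r4 m[φ1→X15] = [42, 36, 45]
r4 m[φ1→X2] = [63, 45, 81]
r4 m[φ2→X7] = [5, 8, 6]
r4 m[φ3→X7] = [6, 8, 3]
r4 m[φ4→X7] = [9, 4, 1]
r4 m[φ5→X2] = [6, 9, 4]
r4 m[φ6→X7] = [2, 9, 7]
r4 m[X7→φ0] = [540, 2304, 126]
r4 m[X7→φ2] = [8748, 18144, 1323]
r4 m[X7→φ3] = [7290, 18144, 2646]
r4 m[X7→φ4] = [4860, 36288, 7938]
r4 m[X7→φ6] = [21870, 16128, 1134]
r4 m[X15→φ0] = [42, 36, 45]
r4 m[X15→φ1] = [20736, 4860, 20736]
r4 m[X2→φ1] = [6, 9, 4]
r4 m[X2→φ5] = [63, 45, 81]
r5 m[φ0→X7] = [336, 405, 378]
r5 m[φ0→X15] = [20736, 4860, 20736]
r5 m[φ1→X15] = [42, 36, 45]
r5 m[φ1→X2] = [145152, 103680, 103680]
r5 m[φ2→X7] = [5, 8, 6]
r5 m[φ3→X7] = [6, 8, 3]
r5 m[φ4→X7] = [9, 4, 1]
r5 m[φ5→X2] = [6, 9, 4]
r5 m[φ6→X7] = [2, 9, 7]
r5 m[X7→φ0] = [540, 2304, 126]
r5 m[X7→φ2] = [8748, 18144, 1323]
r5 m[X7→φ3] = [7290, 18144, 2646]
r5 m[X7→φ4] = [4860, 36288, 7938]
r5 m[X7→φ6] = [21870, 16128, 1134]
r5 m[X15→φ0] = [42, 36, 45]
r5 m[X15→φ1] = [20736, 4860, 20736]
r5 m[X2→φ1] = [6, 9, 4]
r5 m[X2→φ5] = [63, 45, 81]
r6 m[φ0→X7] = [336, 405, 378]
r6 m[φ0→X15] = [20736, 4860, 20736]
r6 m[φ1→X15] = [42, 36, 45]
r6 m[φ1→X2] = [145152, 103680, 103680]
r6 m[φ2→X7] = [5, 8, 6]
r6 m[φ3→X7] = [6, 8, 3]
r6 m[φ4→X7] = [9, 4, 1]
r6 m[φ5→X2] = [6, 9, 4]
r6 m[φ6→X7] = [2, 9, 7]
r6 m[X7→φ0] = [540, 2304, 126]
r6 m[X7→φ2] = [36288, 116640, 7938]
r6 m[X7→φ3] = [30240, 116640, 15876]
r6 m[X7→φ4] = [20160, 233280, 47628]
r6 m[X7→φ6] = [90720, 103680, 6804]
r6 m[X15→φ0] = [42, 36, 45]
r6 m[X15→φ1] = [20736, 4860, 20736]
r6 m[X2→φ1] = [6, 9, 4]
r6 m[X2→φ5] = [145152, 103680, 103680]
r7 m[φ0→X7] = [336, 405, 378]
r7 m[φ0→X15] = [20736, 4860, 20736]
r7 m[φ1→X15] = [42, 36, 45]
r7 m[φ1→X2] = [145152, 103680, 103680]
r7 m[φ2→X7] = [5, 8, 6]
r7 m[φ3→X7] = [6, 8, 3]
r7 m[φ4→X7] = [9, 4, 1]
r7 m[φ5→X2] = [6, 9, 4]
r7 m[φ6→X7] = [2, 9, 7]
r7 m[X7→φ0] = [540, 2304, 126]
r7 m[X7→φ2] = [36288, 116640, 7938]
r7 m[X7→φ3] = [30240, 116640, 15876]
r7 m[X7→φ4] = [20160, 233280, 47628]
r7 m[X7→φ6] = [90720, 103680, 6804]
r7 m[X15→φ0] = [42, 36, 45]
r7 m[X15→φ1] = [20736, 4860, 20736]
r7 m[X2→φ1] = [6, 9, 4]
r7 m[X2→φ5] = [145152, 103680, 103680]
fixed point reached at round 7
b[X2] = ⊗ incoming = [870912, 933120, 414720]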